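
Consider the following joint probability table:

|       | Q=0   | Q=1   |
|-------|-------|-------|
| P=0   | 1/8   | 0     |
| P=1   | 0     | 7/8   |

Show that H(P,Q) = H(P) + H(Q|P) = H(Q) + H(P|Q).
Marginal P(P) (row sums):
  P(P=0) = 1/8 + 0 = 1/8
  P(P=1) = 0 + 7/8 = 7/8
Marginal P(Q) (column sums):
  P(Q=0) = 1/8 + 0 = 1/8
  P(Q=1) = 0 + 7/8 = 7/8

Decomposition 1: H(P) + H(Q|P)
H(P) = -[(1/8)·log₂(1/8) + (7/8)·log₂(7/8)]
  = 0.3750 + 0.1686
  = 0.5436 bits
H(Q|P) = -Σ P(P,Q)·log₂ P(Q|P), where P(Q|P) = P(P,Q) / P(P)
  (cells with P(P,Q) = 0 contribute 0)
  (P=0,Q=0): P(Q|P) = (1/8)/(1/8) = 1;  -(1/8)·log₂(1) = 0.0000
  (P=1,Q=1): P(Q|P) = (7/8)/(7/8) = 1;  -(7/8)·log₂(1) = 0.0000
H(Q|P) = 0.0000 + 0.0000
  = 0.0000 bits
H(P) + H(Q|P) = 0.5436 + 0.0000 = 0.5436 bits

Decomposition 2: H(Q) + H(P|Q)
H(Q) = -[(1/8)·log₂(1/8) + (7/8)·log₂(7/8)]
  = 0.3750 + 0.1686
  = 0.5436 bits
H(P|Q) = -Σ P(P,Q)·log₂ P(P|Q), where P(P|Q) = P(P,Q) / P(Q)
  (cells with P(P,Q) = 0 contribute 0)
  (P=0,Q=0): P(P|Q) = (1/8)/(1/8) = 1;  -(1/8)·log₂(1) = 0.0000
  (P=1,Q=1): P(P|Q) = (7/8)/(7/8) = 1;  -(7/8)·log₂(1) = 0.0000
H(P|Q) = 0.0000 + 0.0000
  = 0.0000 bits
H(Q) + H(P|Q) = 0.5436 + 0.0000 = 0.5436 bits

Direct computation of the joint entropy:
H(P,Q) = -[(1/8)·log₂(1/8) + (7/8)·log₂(7/8)]
  = 0.3750 + 0.1686
  = 0.5436 bits

All three agree: H(P,Q) = 0.5436 bits ✓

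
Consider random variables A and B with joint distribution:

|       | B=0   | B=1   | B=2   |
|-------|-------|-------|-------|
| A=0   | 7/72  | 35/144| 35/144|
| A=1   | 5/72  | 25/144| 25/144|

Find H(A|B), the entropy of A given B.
Marginal P(B) (column sums):
  P(B=0) = 7/72 + 5/72 = 1/6
  P(B=1) = 35/144 + 25/144 = 5/12
  P(B=2) = 35/144 + 25/144 = 5/12

H(A|B) = -Σ P(A,B)·log₂ P(A|B), where P(A|B) = P(A,B) / P(B)
  (A=0,B=0): P(A|B) = (7/72)/(1/6) = 7/12;  -(7/72)·log₂(7/12) = 0.0756
  (A=0,B=1): P(A|B) = (35/144)/(5/12) = 7/12;  -(35/144)·log₂(7/12) = 0.1890
  (A=0,B=2): P(A|B) = (35/144)/(5/12) = 7/12;  -(35/144)·log₂(7/12) = 0.1890
  (A=1,B=0): P(A|B) = (5/72)/(1/6) = 5/12;  -(5/72)·log₂(5/12) = 0.0877
  (A=1,B=1): P(A|B) = (25/144)/(5/12) = 5/12;  -(25/144)·log₂(5/12) = 0.2193
  (A=1,B=2): P(A|B) = (25/144)/(5/12) = 5/12;  -(25/144)·log₂(5/12) = 0.2193
H(A|B) = 0.0756 + 0.1890 + 0.1890 + 0.0877 + 0.2193 + 0.2193
  = 0.9799 bits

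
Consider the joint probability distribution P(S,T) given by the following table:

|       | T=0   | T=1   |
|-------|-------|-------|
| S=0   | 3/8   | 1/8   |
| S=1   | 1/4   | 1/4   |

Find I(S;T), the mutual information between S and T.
Marginal P(S) (row sums):
  P(S=0) = 3/8 + 1/8 = 1/2
  P(S=1) = 1/4 + 1/4 = 1/2
Marginal P(T) (column sums):
  P(T=0) = 3/8 + 1/4 = 5/8
  P(T=1) = 1/8 + 1/4 = 3/8

H(S) = -[(1/2)·log₂(1/2) + (1/2)·log₂(1/2)]
  = 0.5000 + 0.5000
  = 1.0000 bits
H(T) = -[(5/8)·log₂(5/8) + (3/8)·log₂(3/8)]
  = 0.4238 + 0.5306
  = 0.9544 bits
H(S,T) = -[(3/8)·log₂(3/8) + (1/8)·log₂(1/8) + (1/4)·log₂(1/4) + (1/4)·log₂(1/4)]
  = 0.5306 + 0.3750 + 0.5000 + 0.5000
  = 1.9056 bits

I(S;T) = H(S) + H(T) - H(S,T)
  = 1.0000 + 0.9544 - 1.9056
  = 0.0488 bits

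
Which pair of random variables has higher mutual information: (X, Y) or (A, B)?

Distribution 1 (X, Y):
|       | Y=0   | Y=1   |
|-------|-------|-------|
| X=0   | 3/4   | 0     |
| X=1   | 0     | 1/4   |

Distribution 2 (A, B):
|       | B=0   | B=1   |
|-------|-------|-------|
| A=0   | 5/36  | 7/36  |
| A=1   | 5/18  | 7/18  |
Distribution 1 (X, Y):
Marginal P(X) (row sums):
  P(X=0) = 3/4 + 0 = 3/4
  P(X=1) = 0 + 1/4 = 1/4
Marginal P(Y) (column sums):
  P(Y=0) = 3/4 + 0 = 3/4
  P(Y=1) = 0 + 1/4 = 1/4

H(X) = -[(3/4)·log₂(3/4) + (1/4)·log₂(1/4)]
  = 0.3113 + 0.5000
  = 0.8113 bits
H(Y) = -[(3/4)·log₂(3/4) + (1/4)·log₂(1/4)]
  = 0.3113 + 0.5000
  = 0.8113 bits
H(X,Y) = -[(3/4)·log₂(3/4) + (1/4)·log₂(1/4)]
  = 0.3113 + 0.5000
  = 0.8113 bits

I(X;Y) = H(X) + H(Y) - H(X,Y)
  = 0.8113 + 0.8113 - 0.8113
  = 0.8113 bits

Distribution 2 (A, B):
Marginal P(A) (row sums):
  P(A=0) = 5/36 + 7/36 = 1/3
  P(A=1) = 5/18 + 7/18 = 2/3
Marginal P(B) (column sums):
  P(B=0) = 5/36 + 5/18 = 5/12
  P(B=1) = 7/36 + 7/18 = 7/12

H(A) = -[(1/3)·log₂(1/3) + (2/3)·log₂(2/3)]
  = 0.5283 + 0.3900
  = 0.9183 bits
H(B) = -[(5/12)·log₂(5/12) + (7/12)·log₂(7/12)]
  = 0.5263 + 0.4536
  = 0.9799 bits
H(A,B) = -[(5/36)·log₂(5/36) + (7/36)·log₂(7/36) + (5/18)·log₂(5/18) + (7/18)·log₂(7/18)]
  = 0.3956 + 0.4594 + 0.5133 + 0.5299
  = 1.8982 bits

I(A;B) = H(A) + H(B) - H(A,B)
  = 0.9183 + 0.9799 - 1.8982
  = 0.0000 bits

I(X;Y) = 0.8113 bits > I(A;B) = 0.0000 bits, so (X, Y) has the higher mutual information (stronger dependence).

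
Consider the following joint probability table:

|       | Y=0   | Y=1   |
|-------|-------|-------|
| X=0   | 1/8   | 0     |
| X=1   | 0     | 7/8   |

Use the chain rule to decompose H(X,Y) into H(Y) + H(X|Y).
By the chain rule: H(X,Y) = H(Y) + H(X|Y)

Marginal P(Y) (column sums):
  P(Y=0) = 1/8 + 0 = 1/8
  P(Y=1) = 0 + 7/8 = 7/8
H(Y) = -[(1/8)·log₂(1/8) + (7/8)·log₂(7/8)]
  = 0.3750 + 0.1686
  = 0.5436 bits
H(X|Y) = -Σ P(X,Y)·log₂ P(X|Y), where P(X|Y) = P(X,Y) / P(Y)
  (cells with P(X,Y) = 0 contribute 0)
  (X=0,Y=0): P(X|Y) = (1/8)/(1/8) = 1;  -(1/8)·log₂(1) = 0.0000
  (X=1,Y=1): P(X|Y) = (7/8)/(7/8) = 1;  -(7/8)·log₂(1) = 0.0000
H(X|Y) = 0.0000 + 0.0000
  = 0.0000 bits

H(X,Y) = H(Y) + H(X|Y) = 0.5436 + 0.0000 = 0.5436 bits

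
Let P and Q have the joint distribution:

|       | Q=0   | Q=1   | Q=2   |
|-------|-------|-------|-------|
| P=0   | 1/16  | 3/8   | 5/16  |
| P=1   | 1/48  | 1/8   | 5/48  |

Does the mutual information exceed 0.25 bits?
Marginal P(P) (row sums):
  P(P=0) = 1/16 + 3/8 + 5/16 = 3/4
  P(P=1) = 1/48 + 1/8 + 5/48 = 1/4
Marginal P(Q) (column sums):
  P(Q=0) = 1/16 + 1/48 = 1/12
  P(Q=1) = 3/8 + 1/8 = 1/2
  P(Q=2) = 5/16 + 5/48 = 5/12

H(P) = -[(3/4)·log₂(3/4) + (1/4)·log₂(1/4)]
  = 0.3113 + 0.5000
  = 0.8113 bits
H(Q) = -[(1/12)·log₂(1/12) + (1/2)·log₂(1/2) + (5/12)·log₂(5/12)]
  = 0.2987 + 0.5000 + 0.5263
  = 1.3250 bits
H(P,Q) = -[(1/16)·log₂(1/16) + (3/8)·log₂(3/8) + (5/16)·log₂(5/16) + (1/48)·log₂(1/48) + (1/8)·log₂(1/8) + (5/48)·log₂(5/48)]
  = 0.2500 + 0.5306 + 0.5244 + 0.1164 + 0.3750 + 0.3399
  = 2.1363 bits

I(P;Q) = H(P) + H(Q) - H(P,Q)
  = 0.8113 + 1.3250 - 2.1363
  = 0.0000 bits

No. I(P;Q) = 0.0000 bits, which is ≤ 0.25 bits.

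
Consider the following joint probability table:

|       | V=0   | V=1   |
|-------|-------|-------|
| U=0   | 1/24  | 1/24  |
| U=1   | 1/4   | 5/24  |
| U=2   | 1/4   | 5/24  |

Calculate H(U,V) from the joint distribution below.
H(U,V) = -Σ P(U,V) log₂ P(U,V), summed over the non-zero cells:
H(U,V) = -[(1/24)·log₂(1/24) + (1/24)·log₂(1/24) + (1/4)·log₂(1/4) + (5/24)·log₂(5/24) + (1/4)·log₂(1/4) + (5/24)·log₂(5/24)]
  = 0.1910 + 0.1910 + 0.5000 + 0.4715 + 0.5000 + 0.4715
  = 2.3250 bits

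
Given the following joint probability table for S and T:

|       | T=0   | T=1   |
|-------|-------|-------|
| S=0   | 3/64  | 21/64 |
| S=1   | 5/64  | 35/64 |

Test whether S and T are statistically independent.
Marginal P(S) (row sums):
  P(S=0) = 3/64 + 21/64 = 3/8
  P(S=1) = 5/64 + 35/64 = 5/8
Marginal P(T) (column sums):
  P(T=0) = 3/64 + 5/64 = 1/8
  P(T=1) = 21/64 + 35/64 = 7/8

S and T are independent iff P(S=i,T=j) = P(S=i)·P(T=j) for every cell.
  P(S=0)·P(T=0) = 3/8 × 1/8 = 3/64 = P(S=0,T=0) ✓
  P(S=0)·P(T=1) = 3/8 × 7/8 = 21/64 = P(S=0,T=1) ✓
  P(S=1)·P(T=0) = 5/8 × 1/8 = 5/64 = P(S=1,T=0) ✓
  P(S=1)·P(T=1) = 5/8 × 7/8 = 35/64 = P(S=1,T=1) ✓

Yes, S and T are independent: every cell factors, so I(S;T) = 0 bits.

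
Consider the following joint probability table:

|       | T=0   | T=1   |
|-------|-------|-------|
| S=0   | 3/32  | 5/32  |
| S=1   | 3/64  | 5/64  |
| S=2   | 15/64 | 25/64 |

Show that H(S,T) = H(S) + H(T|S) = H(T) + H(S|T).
Marginal P(S) (row sums):
  P(S=0) = 3/32 + 5/32 = 1/4
  P(S=1) = 3/64 + 5/64 = 1/8
  P(S=2) = 15/64 + 25/64 = 5/8
Marginal P(T) (column sums):
  P(T=0) = 3/32 + 3/64 + 15/64 = 3/8
  P(T=1) = 5/32 + 5/64 + 25/64 = 5/8

Decomposition 1: H(S) + H(T|S)
H(S) = -[(1/4)·log₂(1/4) + (1/8)·log₂(1/8) + (5/8)·log₂(5/8)]
  = 0.5000 + 0.3750 + 0.4238
  = 1.2988 bits
H(T|S) = -Σ P(S,T)·log₂ P(T|S), where P(T|S) = P(S,T) / P(S)
  (S=0,T=0): P(T|S) = (3/32)/(1/4) = 3/8;  -(3/32)·log₂(3/8) = 0.1327
  (S=0,T=1): P(T|S) = (5/32)/(1/4) = 5/8;  -(5/32)·log₂(5/8) = 0.1059
  (S=1,T=0): P(T|S) = (3/64)/(1/8) = 3/8;  -(3/64)·log₂(3/8) = 0.0663
  (S=1,T=1): P(T|S) = (5/64)/(1/8) = 5/8;  -(5/64)·log₂(5/8) = 0.0530
  (S=2,T=0): P(T|S) = (15/64)/(5/8) = 3/8;  -(15/64)·log₂(3/8) = 0.3316
  (S=2,T=1): P(T|S) = (25/64)/(5/8) = 5/8;  -(25/64)·log₂(5/8) = 0.2649
H(T|S) = 0.1327 + 0.1059 + 0.0663 + 0.0530 + 0.3316 + 0.2649
  = 0.9544 bits
H(S) + H(T|S) = 1.2988 + 0.9544 = 2.2532 bits

Decomposition 2: H(T) + H(S|T)
H(T) = -[(3/8)·log₂(3/8) + (5/8)·log₂(5/8)]
  = 0.5306 + 0.4238
  = 0.9544 bits
H(S|T) = -Σ P(S,T)·log₂ P(S|T), where P(S|T) = P(S,T) / P(T)
  (S=0,T=0): P(S|T) = (3/32)/(3/8) = 1/4;  -(3/32)·log₂(1/4) = 0.1875
  (S=0,T=1): P(S|T) = (5/32)/(5/8) = 1/4;  -(5/32)·log₂(1/4) = 0.3125
  (S=1,T=0): P(S|T) = (3/64)/(3/8) = 1/8;  -(3/64)·log₂(1/8) = 0.1406
  (S=1,T=1): P(S|T) = (5/64)/(5/8) = 1/8;  -(5/64)·log₂(1/8) = 0.2344
  (S=2,T=0): P(S|T) = (15/64)/(3/8) = 5/8;  -(15/64)·log₂(5/8) = 0.1589
  (S=2,T=1): P(S|T) = (25/64)/(5/8) = 5/8;  -(25/64)·log₂(5/8) = 0.2649
H(S|T) = 0.1875 + 0.3125 + 0.1406 + 0.2344 + 0.1589 + 0.2649
  = 1.2988 bits
H(T) + H(S|T) = 0.9544 + 1.2988 = 2.2532 bits

Direct computation of the joint entropy:
H(S,T) = -[(3/32)·log₂(3/32) + (5/32)·log₂(5/32) + (3/64)·log₂(3/64) + (5/64)·log₂(5/64) + (15/64)·log₂(15/64) + (25/64)·log₂(25/64)]
  = 0.3202 + 0.4184 + 0.2070 + 0.2873 + 0.4906 + 0.5297
  = 2.2532 bits

All three agree: H(S,T) = 2.2532 bits ✓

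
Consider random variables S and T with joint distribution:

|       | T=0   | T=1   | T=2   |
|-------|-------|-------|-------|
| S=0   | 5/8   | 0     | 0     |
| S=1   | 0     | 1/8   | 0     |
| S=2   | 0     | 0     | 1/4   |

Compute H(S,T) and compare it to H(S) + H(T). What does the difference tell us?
Marginal P(S) (row sums):
  P(S=0) = 5/8 + 0 + 0 = 5/8
  P(S=1) = 0 + 1/8 + 0 = 1/8
  P(S=2) = 0 + 0 + 1/4 = 1/4
Marginal P(T) (column sums):
  P(T=0) = 5/8 + 0 + 0 = 5/8
  P(T=1) = 0 + 1/8 + 0 = 1/8
  P(T=2) = 0 + 0 + 1/4 = 1/4

H(S,T) = -[(5/8)·log₂(5/8) + (1/8)·log₂(1/8) + (1/4)·log₂(1/4)]
  = 0.4238 + 0.3750 + 0.5000
  = 1.2988 bits
H(S) = -[(5/8)·log₂(5/8) + (1/8)·log₂(1/8) + (1/4)·log₂(1/4)]
  = 0.4238 + 0.3750 + 0.5000
  = 1.2988 bits
H(T) = -[(5/8)·log₂(5/8) + (1/8)·log₂(1/8) + (1/4)·log₂(1/4)]
  = 0.4238 + 0.3750 + 0.5000
  = 1.2988 bits

H(S) + H(T) = 1.2988 + 1.2988 = 2.5976 bits
Difference: H(S) + H(T) - H(S,T) = 2.5976 - 1.2988 = 1.2988 bits = I(S;T)

The difference is the mutual information; it is positive here, so S and T are dependent (knowing one reduces uncertainty about the other by 1.2988 bits).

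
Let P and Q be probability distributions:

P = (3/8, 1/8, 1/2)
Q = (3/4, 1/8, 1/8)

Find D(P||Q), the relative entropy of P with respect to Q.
D(P||Q) = Σ P(i) log₂(P(i)/Q(i))
  i=0: (3/8) × log₂((3/8)/(3/4)) = (3/8) × log₂(1/2) = -0.3750
  i=1: (1/8) × log₂((1/8)/(1/8)) = (1/8) × log₂(1) = 0.0000
  i=2: (1/2) × log₂((1/2)/(1/8)) = (1/2) × log₂(4) = 1.0000
D(P||Q) = -0.3750 + 0.0000 + 1.0000
  = 0.6250 bits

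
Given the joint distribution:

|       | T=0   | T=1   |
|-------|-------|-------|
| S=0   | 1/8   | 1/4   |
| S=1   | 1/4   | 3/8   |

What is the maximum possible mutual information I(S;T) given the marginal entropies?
The upper bound on mutual information is I(S;T) ≤ min(H(S), H(T)).

Marginal P(S) (row sums):
  P(S=0) = 1/8 + 1/4 = 3/8
  P(S=1) = 1/4 + 3/8 = 5/8
Marginal P(T) (column sums):
  P(T=0) = 1/8 + 1/4 = 3/8
  P(T=1) = 1/4 + 3/8 = 5/8

H(S) = -[(3/8)·log₂(3/8) + (5/8)·log₂(5/8)]
  = 0.5306 + 0.4238
  = 0.9544 bits
H(T) = -[(3/8)·log₂(3/8) + (5/8)·log₂(5/8)]
  = 0.5306 + 0.4238
  = 0.9544 bits

Maximum possible I(S;T) = min(0.9544, 0.9544) = 0.9544 bits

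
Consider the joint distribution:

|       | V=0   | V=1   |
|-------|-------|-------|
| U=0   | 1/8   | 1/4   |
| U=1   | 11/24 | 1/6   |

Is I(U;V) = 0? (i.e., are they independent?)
Marginal P(U) (row sums):
  P(U=0) = 1/8 + 1/4 = 3/8
  P(U=1) = 11/24 + 1/6 = 5/8
Marginal P(V) (column sums):
  P(V=0) = 1/8 + 11/24 = 7/12
  P(V=1) = 1/4 + 1/6 = 5/12

U and V are independent iff P(U=i,V=j) = P(U=i)·P(V=j) for every cell.
  P(U=0)·P(V=0) = 3/8 × 7/12 = 7/32, but P(U=0,V=0) = 1/8 ✗

No, U and V are not independent. Quantitatively, I(U;V) > 0:

H(U) = -[(3/8)·log₂(3/8) + (5/8)·log₂(5/8)]
  = 0.5306 + 0.4238
  = 0.9544 bits
H(V) = -[(7/12)·log₂(7/12) + (5/12)·log₂(5/12)]
  = 0.4536 + 0.5263
  = 0.9799 bits
H(U,V) = -[(1/8)·log₂(1/8) + (1/4)·log₂(1/4) + (11/24)·log₂(11/24) + (1/6)·log₂(1/6)]
  = 0.3750 + 0.5000 + 0.5159 + 0.4308
  = 1.8217 bits
I(U;V) = H(U) + H(V) - H(U,V) = 0.9544 + 0.9799 - 1.8217 = 0.1126 bits > 0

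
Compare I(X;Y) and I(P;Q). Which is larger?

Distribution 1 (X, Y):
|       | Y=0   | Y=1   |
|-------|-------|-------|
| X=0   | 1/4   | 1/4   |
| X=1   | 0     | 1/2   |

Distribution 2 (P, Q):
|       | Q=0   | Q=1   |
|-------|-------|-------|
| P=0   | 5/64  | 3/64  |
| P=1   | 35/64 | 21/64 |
Distribution 1 (X, Y):
Marginal P(X) (row sums):
  P(X=0) = 1/4 + 1/4 = 1/2
  P(X=1) = 0 + 1/2 = 1/2
Marginal P(Y) (column sums):
  P(Y=0) = 1/4 + 0 = 1/4
  P(Y=1) = 1/4 + 1/2 = 3/4

H(X) = -[(1/2)·log₂(1/2) + (1/2)·log₂(1/2)]
  = 0.5000 + 0.5000
  = 1.0000 bits
H(Y) = -[(1/4)·log₂(1/4) + (3/4)·log₂(3/4)]
  = 0.5000 + 0.3113
  = 0.8113 bits
H(X,Y) = -[(1/4)·log₂(1/4) + (1/4)·log₂(1/4) + (1/2)·log₂(1/2)]
  = 0.5000 + 0.5000 + 0.5000
  = 1.5000 bits

I(X;Y) = H(X) + H(Y) - H(X,Y)
  = 1.0000 + 0.8113 - 1.5000
  = 0.3113 bits

Distribution 2 (P, Q):
Marginal P(P) (row sums):
  P(P=0) = 5/64 + 3/64 = 1/8
  P(P=1) = 35/64 + 21/64 = 7/8
Marginal P(Q) (column sums):
  P(Q=0) = 5/64 + 35/64 = 5/8
  P(Q=1) = 3/64 + 21/64 = 3/8

H(P) = -[(1/8)·log₂(1/8) + (7/8)·log₂(7/8)]
  = 0.3750 + 0.1686
  = 0.5436 bits
H(Q) = -[(5/8)·log₂(5/8) + (3/8)·log₂(3/8)]
  = 0.4238 + 0.5306
  = 0.9544 bits
H(P,Q) = -[(5/64)·log₂(5/64) + (3/64)·log₂(3/64) + (35/64)·log₂(35/64) + (21/64)·log₂(21/64)]
  = 0.2873 + 0.2070 + 0.4762 + 0.5275
  = 1.4980 bits

I(P;Q) = H(P) + H(Q) - H(P,Q)
  = 0.5436 + 0.9544 - 1.4980
  = 0.0000 bits

I(X;Y) = 0.3113 bits > I(P;Q) = 0.0000 bits, so (X, Y) has the higher mutual information (stronger dependence).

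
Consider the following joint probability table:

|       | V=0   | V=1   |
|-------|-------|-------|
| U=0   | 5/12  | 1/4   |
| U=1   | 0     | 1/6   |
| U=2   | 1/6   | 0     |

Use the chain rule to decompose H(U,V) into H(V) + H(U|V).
By the chain rule: H(U,V) = H(V) + H(U|V)

Marginal P(V) (column sums):
  P(V=0) = 5/12 + 0 + 1/6 = 7/12
  P(V=1) = 1/4 + 1/6 + 0 = 5/12
H(V) = -[(7/12)·log₂(7/12) + (5/12)·log₂(5/12)]
  = 0.4536 + 0.5263
  = 0.9799 bits
H(U|V) = -Σ P(U,V)·log₂ P(U|V), where P(U|V) = P(U,V) / P(V)
  (cells with P(U,V) = 0 contribute 0)
  (U=0,V=0): P(U|V) = (5/12)/(7/12) = 5/7;  -(5/12)·log₂(5/7) = 0.2023
  (U=0,V=1): P(U|V) = (1/4)/(5/12) = 3/5;  -(1/4)·log₂(3/5) = 0.1842
  (U=1,V=1): P(U|V) = (1/6)/(5/12) = 2/5;  -(1/6)·log₂(2/5) = 0.2203
  (U=2,V=0): P(U|V) = (1/6)/(7/12) = 2/7;  -(1/6)·log₂(2/7) = 0.3012
H(U|V) = 0.2023 + 0.1842 + 0.2203 + 0.3012
  = 0.9080 bits

H(U,V) = H(V) + H(U|V) = 0.9799 + 0.9080 = 1.8879 bits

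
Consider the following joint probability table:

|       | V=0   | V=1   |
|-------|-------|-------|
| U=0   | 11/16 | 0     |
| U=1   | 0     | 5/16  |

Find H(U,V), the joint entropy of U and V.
H(U,V) = -Σ P(U,V) log₂ P(U,V), summed over the non-zero cells:
H(U,V) = -[(11/16)·log₂(11/16) + (5/16)·log₂(5/16)]
  = 0.3716 + 0.5244
  = 0.8960 bits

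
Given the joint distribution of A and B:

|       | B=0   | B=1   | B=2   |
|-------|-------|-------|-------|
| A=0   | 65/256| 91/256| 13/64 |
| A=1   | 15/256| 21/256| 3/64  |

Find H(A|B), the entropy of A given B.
Marginal P(B) (column sums):
  P(B=0) = 65/256 + 15/256 = 5/16
  P(B=1) = 91/256 + 21/256 = 7/16
  P(B=2) = 13/64 + 3/64 = 1/4

H(A|B) = -Σ P(A,B)·log₂ P(A|B), where P(A|B) = P(A,B) / P(B)
  (A=0,B=0): P(A|B) = (65/256)/(5/16) = 13/16;  -(65/256)·log₂(13/16) = 0.0761
  (A=0,B=1): P(A|B) = (91/256)/(7/16) = 13/16;  -(91/256)·log₂(13/16) = 0.1065
  (A=0,B=2): P(A|B) = (13/64)/(1/4) = 13/16;  -(13/64)·log₂(13/16) = 0.0608
  (A=1,B=0): P(A|B) = (15/256)/(5/16) = 3/16;  -(15/256)·log₂(3/16) = 0.1415
  (A=1,B=1): P(A|B) = (21/256)/(7/16) = 3/16;  -(21/256)·log₂(3/16) = 0.1981
  (A=1,B=2): P(A|B) = (3/64)/(1/4) = 3/16;  -(3/64)·log₂(3/16) = 0.1132
H(A|B) = 0.0761 + 0.1065 + 0.0608 + 0.1415 + 0.1981 + 0.1132
  = 0.6962 bits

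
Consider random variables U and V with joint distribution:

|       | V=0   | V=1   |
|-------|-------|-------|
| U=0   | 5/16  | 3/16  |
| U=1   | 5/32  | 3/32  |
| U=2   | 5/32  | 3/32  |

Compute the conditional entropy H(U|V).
Marginal P(V) (column sums):
  P(V=0) = 5/16 + 5/32 + 5/32 = 5/8
  P(V=1) = 3/16 + 3/32 + 3/32 = 3/8

H(U|V) = -Σ P(U,V)·log₂ P(U|V), where P(U|V) = P(U,V) / P(V)
  (U=0,V=0): P(U|V) = (5/16)/(5/8) = 1/2;  -(5/16)·log₂(1/2) = 0.3125
  (U=0,V=1): P(U|V) = (3/16)/(3/8) = 1/2;  -(3/16)·log₂(1/2) = 0.1875
  (U=1,V=0): P(U|V) = (5/32)/(5/8) = 1/4;  -(5/32)·log₂(1/4) = 0.3125
  (U=1,V=1): P(U|V) = (3/32)/(3/8) = 1/4;  -(3/32)·log₂(1/4) = 0.1875
  (U=2,V=0): P(U|V) = (5/32)/(5/8) = 1/4;  -(5/32)·log₂(1/4) = 0.3125
  (U=2,V=1): P(U|V) = (3/32)/(3/8) = 1/4;  -(3/32)·log₂(1/4) = 0.1875
H(U|V) = 0.3125 + 0.1875 + 0.3125 + 0.1875 + 0.3125 + 0.1875
  = 1.5000 bits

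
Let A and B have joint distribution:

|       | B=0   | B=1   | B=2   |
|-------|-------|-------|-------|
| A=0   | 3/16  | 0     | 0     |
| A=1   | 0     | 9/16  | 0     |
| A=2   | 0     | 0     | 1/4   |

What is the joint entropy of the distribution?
H(A,B) = -Σ P(A,B) log₂ P(A,B), summed over the non-zero cells:
H(A,B) = -[(3/16)·log₂(3/16) + (9/16)·log₂(9/16) + (1/4)·log₂(1/4)]
  = 0.4528 + 0.4669 + 0.5000
  = 1.4197 bits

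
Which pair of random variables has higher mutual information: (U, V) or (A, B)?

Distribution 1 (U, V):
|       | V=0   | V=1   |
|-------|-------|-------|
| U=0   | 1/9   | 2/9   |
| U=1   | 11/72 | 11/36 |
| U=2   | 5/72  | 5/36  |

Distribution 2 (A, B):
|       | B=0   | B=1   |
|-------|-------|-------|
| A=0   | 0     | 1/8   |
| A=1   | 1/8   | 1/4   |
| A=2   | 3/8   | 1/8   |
Distribution 1 (U, V):
Marginal P(U) (row sums):
  P(U=0) = 1/9 + 2/9 = 1/3
  P(U=1) = 11/72 + 11/36 = 11/24
  P(U=2) = 5/72 + 5/36 = 5/24
Marginal P(V) (column sums):
  P(V=0) = 1/9 + 11/72 + 5/72 = 1/3
  P(V=1) = 2/9 + 11/36 + 5/36 = 2/3

H(U) = -[(1/3)·log₂(1/3) + (11/24)·log₂(11/24) + (5/24)·log₂(5/24)]
  = 0.5283 + 0.5159 + 0.4715
  = 1.5157 bits
H(V) = -[(1/3)·log₂(1/3) + (2/3)·log₂(2/3)]
  = 0.5283 + 0.3900
  = 0.9183 bits
H(U,V) = -[(1/9)·log₂(1/9) + (2/9)·log₂(2/9) + (11/72)·log₂(11/72) + (11/36)·log₂(11/36) + (5/72)·log₂(5/72) + (5/36)·log₂(5/36)]
  = 0.3522 + 0.4822 + 0.4141 + 0.5227 + 0.2672 + 0.3956
  = 2.4340 bits

I(U;V) = H(U) + H(V) - H(U,V)
  = 1.5157 + 0.9183 - 2.4340
  = 0.0000 bits

Distribution 2 (A, B):
Marginal P(A) (row sums):
  P(A=0) = 0 + 1/8 = 1/8
  P(A=1) = 1/8 + 1/4 = 3/8
  P(A=2) = 3/8 + 1/8 = 1/2
Marginal P(B) (column sums):
  P(B=0) = 0 + 1/8 + 3/8 = 1/2
  P(B=1) = 1/8 + 1/4 + 1/8 = 1/2

H(A) = -[(1/8)·log₂(1/8) + (3/8)·log₂(3/8) + (1/2)·log₂(1/2)]
  = 0.3750 + 0.5306 + 0.5000
  = 1.4056 bits
H(B) = -[(1/2)·log₂(1/2) + (1/2)·log₂(1/2)]
  = 0.5000 + 0.5000
  = 1.0000 bits
H(A,B) = -[(1/8)·log₂(1/8) + (1/8)·log₂(1/8) + (1/4)·log₂(1/4) + (3/8)·log₂(3/8) + (1/8)·log₂(1/8)]
  = 0.3750 + 0.3750 + 0.5000 + 0.5306 + 0.3750
  = 2.1556 bits

I(A;B) = H(A) + H(B) - H(A,B)
  = 1.4056 + 1.0000 - 2.1556
  = 0.2500 bits

I(A;B) = 0.2500 bits > I(U;V) = 0.0000 bits, so (A, B) has the higher mutual information (stronger dependence).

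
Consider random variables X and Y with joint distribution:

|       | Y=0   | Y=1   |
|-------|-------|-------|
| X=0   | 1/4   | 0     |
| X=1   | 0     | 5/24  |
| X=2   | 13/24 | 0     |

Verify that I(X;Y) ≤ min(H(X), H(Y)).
Marginal P(X) (row sums):
  P(X=0) = 1/4 + 0 = 1/4
  P(X=1) = 0 + 5/24 = 5/24
  P(X=2) = 13/24 + 0 = 13/24
Marginal P(Y) (column sums):
  P(Y=0) = 1/4 + 0 + 13/24 = 19/24
  P(Y=1) = 0 + 5/24 + 0 = 5/24

H(X) = -[(1/4)·log₂(1/4) + (5/24)·log₂(5/24) + (13/24)·log₂(13/24)]
  = 0.5000 + 0.4715 + 0.4791
  = 1.4506 bits
H(Y) = -[(19/24)·log₂(19/24) + (5/24)·log₂(5/24)]
  = 0.2668 + 0.4715
  = 0.7383 bits
H(X,Y) = -[(1/4)·log₂(1/4) + (5/24)·log₂(5/24) + (13/24)·log₂(13/24)]
  = 0.5000 + 0.4715 + 0.4791
  = 1.4506 bits

I(X;Y) = H(X) + H(Y) - H(X,Y)
  = 1.4506 + 0.7383 - 1.4506
  = 0.7383 bits

min(H(X), H(Y)) = min(1.4506, 0.7383) = 0.7383 bits
Since 0.7383 ≤ 0.7383, the bound is satisfied ✓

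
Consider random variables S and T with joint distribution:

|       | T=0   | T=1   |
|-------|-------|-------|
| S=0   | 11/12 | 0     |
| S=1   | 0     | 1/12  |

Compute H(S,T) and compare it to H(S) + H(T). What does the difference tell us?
Marginal P(S) (row sums):
  P(S=0) = 11/12 + 0 = 11/12
  P(S=1) = 0 + 1/12 = 1/12
Marginal P(T) (column sums):
  P(T=0) = 11/12 + 0 = 11/12
  P(T=1) = 0 + 1/12 = 1/12

H(S,T) = -[(11/12)·log₂(11/12) + (1/12)·log₂(1/12)]
  = 0.1151 + 0.2987
  = 0.4138 bits
H(S) = -[(11/12)·log₂(11/12) + (1/12)·log₂(1/12)]
  = 0.1151 + 0.2987
  = 0.4138 bits
H(T) = -[(11/12)·log₂(11/12) + (1/12)·log₂(1/12)]
  = 0.1151 + 0.2987
  = 0.4138 bits

H(S) + H(T) = 0.4138 + 0.4138 = 0.8276 bits
Difference: H(S) + H(T) - H(S,T) = 0.8276 - 0.4138 = 0.4138 bits = I(S;T)

The difference is the mutual information; it is positive here, so S and T are dependent (knowing one reduces uncertainty about the other by 0.4138 bits).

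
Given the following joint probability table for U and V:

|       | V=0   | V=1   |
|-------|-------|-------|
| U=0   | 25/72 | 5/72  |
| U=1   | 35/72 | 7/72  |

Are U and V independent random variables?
Marginal P(U) (row sums):
  P(U=0) = 25/72 + 5/72 = 5/12
  P(U=1) = 35/72 + 7/72 = 7/12
Marginal P(V) (column sums):
  P(V=0) = 25/72 + 35/72 = 5/6
  P(V=1) = 5/72 + 7/72 = 1/6

U and V are independent iff P(U=i,V=j) = P(U=i)·P(V=j) for every cell.
  P(U=0)·P(V=0) = 5/12 × 5/6 = 25/72 = P(U=0,V=0) ✓
  P(U=0)·P(V=1) = 5/12 × 1/6 = 5/72 = P(U=0,V=1) ✓
  P(U=1)·P(V=0) = 7/12 × 5/6 = 35/72 = P(U=1,V=0) ✓
  P(U=1)·P(V=1) = 7/12 × 1/6 = 7/72 = P(U=1,V=1) ✓

Yes, U and V are independent: every cell factors, so I(U;V) = 0 bits.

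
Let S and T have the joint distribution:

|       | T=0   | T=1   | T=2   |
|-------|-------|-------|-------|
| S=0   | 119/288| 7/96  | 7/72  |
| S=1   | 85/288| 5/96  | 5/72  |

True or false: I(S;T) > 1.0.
Marginal P(S) (row sums):
  P(S=0) = 119/288 + 7/96 + 7/72 = 7/12
  P(S=1) = 85/288 + 5/96 + 5/72 = 5/12
Marginal P(T) (column sums):
  P(T=0) = 119/288 + 85/288 = 17/24
  P(T=1) = 7/96 + 5/96 = 1/8
  P(T=2) = 7/72 + 5/72 = 1/6

H(S) = -[(7/12)·log₂(7/12) + (5/12)·log₂(5/12)]
  = 0.4536 + 0.5263
  = 0.9799 bits
H(T) = -[(17/24)·log₂(17/24) + (1/8)·log₂(1/8) + (1/6)·log₂(1/6)]
  = 0.3524 + 0.3750 + 0.4308
  = 1.1582 bits
H(S,T) = -[(119/288)·log₂(119/288) + (7/96)·log₂(7/96) + (7/72)·log₂(7/72) + (85/288)·log₂(85/288) + (5/96)·log₂(5/96) + (5/72)·log₂(5/72)]
  = 0.5269 + 0.2755 + 0.3269 + 0.5196 + 0.2220 + 0.2672
  = 2.1381 bits

I(S;T) = H(S) + H(T) - H(S,T)
  = 0.9799 + 1.1582 - 2.1381
  = 0.0000 bits

False. I(S;T) = 0.0000 bits, which is ≤ 1.0 bits.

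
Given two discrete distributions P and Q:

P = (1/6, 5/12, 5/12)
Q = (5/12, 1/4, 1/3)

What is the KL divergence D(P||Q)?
D(P||Q) = Σ P(i) log₂(P(i)/Q(i))
  i=0: (1/6) × log₂((1/6)/(5/12)) = (1/6) × log₂(2/5) = -0.2203
  i=1: (5/12) × log₂((5/12)/(1/4)) = (5/12) × log₂(5/3) = 0.3071
  i=2: (5/12) × log₂((5/12)/(1/3)) = (5/12) × log₂(5/4) = 0.1341
D(P||Q) = -0.2203 + 0.3071 + 0.1341
  = 0.2209 bits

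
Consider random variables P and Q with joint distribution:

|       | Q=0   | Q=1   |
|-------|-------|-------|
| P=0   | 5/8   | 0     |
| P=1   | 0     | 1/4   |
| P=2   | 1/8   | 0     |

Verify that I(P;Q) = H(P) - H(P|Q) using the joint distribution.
Left side, from I(P;Q) = H(P) + H(Q) - H(P,Q):
Marginal P(P) (row sums):
  P(P=0) = 5/8 + 0 = 5/8
  P(P=1) = 0 + 1/4 = 1/4
  P(P=2) = 1/8 + 0 = 1/8
Marginal P(Q) (column sums):
  P(Q=0) = 5/8 + 0 + 1/8 = 3/4
  P(Q=1) = 0 + 1/4 + 0 = 1/4

H(P) = -[(5/8)·log₂(5/8) + (1/4)·log₂(1/4) + (1/8)·log₂(1/8)]
  = 0.4238 + 0.5000 + 0.3750
  = 1.2988 bits
H(Q) = -[(3/4)·log₂(3/4) + (1/4)·log₂(1/4)]
  = 0.3113 + 0.5000
  = 0.8113 bits
H(P,Q) = -[(5/8)·log₂(5/8) + (1/4)·log₂(1/4) + (1/8)·log₂(1/8)]
  = 0.4238 + 0.5000 + 0.3750
  = 1.2988 bits

I(P;Q) = H(P) + H(Q) - H(P,Q)
  = 1.2988 + 0.8113 - 1.2988
  = 0.8113 bits

Right side, with H(P|Q) computed directly from the conditional probabilities:
H(P|Q) = -Σ P(P,Q)·log₂ P(P|Q), where P(P|Q) = P(P,Q) / P(Q)
  (cells with P(P,Q) = 0 contribute 0)
  (P=0,Q=0): P(P|Q) = (5/8)/(3/4) = 5/6;  -(5/8)·log₂(5/6) = 0.1644
  (P=1,Q=1): P(P|Q) = (1/4)/(1/4) = 1;  -(1/4)·log₂(1) = 0.0000
  (P=2,Q=0): P(P|Q) = (1/8)/(3/4) = 1/6;  -(1/8)·log₂(1/6) = 0.3231
H(P|Q) = 0.1644 + 0.0000 + 0.3231
  = 0.4875 bits
H(P) - H(P|Q) = 1.2988 - 0.4875 = 0.8113 bits

Both sides equal 0.8113 bits, so I(P;Q) = H(P) - H(P|Q) ✓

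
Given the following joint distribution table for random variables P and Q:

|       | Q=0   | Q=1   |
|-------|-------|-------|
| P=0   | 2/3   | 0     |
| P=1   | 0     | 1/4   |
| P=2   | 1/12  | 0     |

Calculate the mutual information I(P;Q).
Marginal P(P) (row sums):
  P(P=0) = 2/3 + 0 = 2/3
  P(P=1) = 0 + 1/4 = 1/4
  P(P=2) = 1/12 + 0 = 1/12
Marginal P(Q) (column sums):
  P(Q=0) = 2/3 + 0 + 1/12 = 3/4
  P(Q=1) = 0 + 1/4 + 0 = 1/4

H(P) = -[(2/3)·log₂(2/3) + (1/4)·log₂(1/4) + (1/12)·log₂(1/12)]
  = 0.3900 + 0.5000 + 0.2987
  = 1.1887 bits
H(Q) = -[(3/4)·log₂(3/4) + (1/4)·log₂(1/4)]
  = 0.3113 + 0.5000
  = 0.8113 bits
H(P,Q) = -[(2/3)·log₂(2/3) + (1/4)·log₂(1/4) + (1/12)·log₂(1/12)]
  = 0.3900 + 0.5000 + 0.2987
  = 1.1887 bits

I(P;Q) = H(P) + H(Q) - H(P,Q)
  = 1.1887 + 0.8113 - 1.1887
  = 0.8113 bits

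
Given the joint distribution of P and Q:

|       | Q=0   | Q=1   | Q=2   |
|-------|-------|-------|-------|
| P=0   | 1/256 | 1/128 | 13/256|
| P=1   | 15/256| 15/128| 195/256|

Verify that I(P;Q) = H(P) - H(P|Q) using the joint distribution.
Left side, from I(P;Q) = H(P) + H(Q) - H(P,Q):
Marginal P(P) (row sums):
  P(P=0) = 1/256 + 1/128 + 13/256 = 1/16
  P(P=1) = 15/256 + 15/128 + 195/256 = 15/16
Marginal P(Q) (column sums):
  P(Q=0) = 1/256 + 15/256 = 1/16
  P(Q=1) = 1/128 + 15/128 = 1/8
  P(Q=2) = 13/256 + 195/256 = 13/16

H(P) = -[(1/16)·log₂(1/16) + (15/16)·log₂(15/16)]
  = 0.2500 + 0.0873
  = 0.3373 bits
H(Q) = -[(1/16)·log₂(1/16) + (1/8)·log₂(1/8) + (13/16)·log₂(13/16)]
  = 0.2500 + 0.3750 + 0.2434
  = 0.8684 bits
H(P,Q) = -[(1/256)·log₂(1/256) + (1/128)·log₂(1/128) + (13/256)·log₂(13/256) + (15/256)·log₂(15/256) + (15/128)·log₂(15/128) + (195/256)·log₂(195/256)]
  = 0.0313 + 0.0547 + 0.2183 + 0.2398 + 0.3625 + 0.2991
  = 1.2057 bits

I(P;Q) = H(P) + H(Q) - H(P,Q)
  = 0.3373 + 0.8684 - 1.2057
  = 0.0000 bits

Right side, with H(P|Q) computed directly from the conditional probabilities:
H(P|Q) = -Σ P(P,Q)·log₂ P(P|Q), where P(P|Q) = P(P,Q) / P(Q)
  (P=0,Q=0): P(P|Q) = (1/256)/(1/16) = 1/16;  -(1/256)·log₂(1/16) = 0.0156
  (P=0,Q=1): P(P|Q) = (1/128)/(1/8) = 1/16;  -(1/128)·log₂(1/16) = 0.0313
  (P=0,Q=2): P(P|Q) = (13/256)/(13/16) = 1/16;  -(13/256)·log₂(1/16) = 0.2031
  (P=1,Q=0): P(P|Q) = (15/256)/(1/16) = 15/16;  -(15/256)·log₂(15/16) = 0.0055
  (P=1,Q=1): P(P|Q) = (15/128)/(1/8) = 15/16;  -(15/128)·log₂(15/16) = 0.0109
  (P=1,Q=2): P(P|Q) = (195/256)/(13/16) = 15/16;  -(195/256)·log₂(15/16) = 0.0709
H(P|Q) = 0.0156 + 0.0313 + 0.2031 + 0.0055 + 0.0109 + 0.0709
  = 0.3373 bits
H(P) - H(P|Q) = 0.3373 - 0.3373 = 0.0000 bits

Both sides equal 0.0000 bits, so I(P;Q) = H(P) - H(P|Q) ✓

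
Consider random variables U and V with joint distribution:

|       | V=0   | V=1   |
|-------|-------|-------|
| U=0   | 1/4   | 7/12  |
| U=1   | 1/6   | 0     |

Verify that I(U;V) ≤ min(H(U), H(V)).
Marginal P(U) (row sums):
  P(U=0) = 1/4 + 7/12 = 5/6
  P(U=1) = 1/6 + 0 = 1/6
Marginal P(V) (column sums):
  P(V=0) = 1/4 + 1/6 = 5/12
  P(V=1) = 7/12 + 0 = 7/12

H(U) = -[(5/6)·log₂(5/6) + (1/6)·log₂(1/6)]
  = 0.2192 + 0.4308
  = 0.6500 bits
H(V) = -[(5/12)·log₂(5/12) + (7/12)·log₂(7/12)]
  = 0.5263 + 0.4536
  = 0.9799 bits
H(U,V) = -[(1/4)·log₂(1/4) + (7/12)·log₂(7/12) + (1/6)·log₂(1/6)]
  = 0.5000 + 0.4536 + 0.4308
  = 1.3844 bits

I(U;V) = H(U) + H(V) - H(U,V)
  = 0.6500 + 0.9799 - 1.3844
  = 0.2455 bits

min(H(U), H(V)) = min(0.6500, 0.9799) = 0.6500 bits
Since 0.2455 ≤ 0.6500, the bound is satisfied ✓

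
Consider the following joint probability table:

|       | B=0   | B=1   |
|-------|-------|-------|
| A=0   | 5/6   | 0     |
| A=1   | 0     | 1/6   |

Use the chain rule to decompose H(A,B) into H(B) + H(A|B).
By the chain rule: H(A,B) = H(B) + H(A|B)

Marginal P(B) (column sums):
  P(B=0) = 5/6 + 0 = 5/6
  P(B=1) = 0 + 1/6 = 1/6
H(B) = -[(5/6)·log₂(5/6) + (1/6)·log₂(1/6)]
  = 0.2192 + 0.4308
  = 0.6500 bits
H(A|B) = -Σ P(A,B)·log₂ P(A|B), where P(A|B) = P(A,B) / P(B)
  (cells with P(A,B) = 0 contribute 0)
  (A=0,B=0): P(A|B) = (5/6)/(5/6) = 1;  -(5/6)·log₂(1) = 0.0000
  (A=1,B=1): P(A|B) = (1/6)/(1/6) = 1;  -(1/6)·log₂(1) = 0.0000
H(A|B) = 0.0000 + 0.0000
  = 0.0000 bits

H(A,B) = H(B) + H(A|B) = 0.6500 + 0.0000 = 0.6500 bits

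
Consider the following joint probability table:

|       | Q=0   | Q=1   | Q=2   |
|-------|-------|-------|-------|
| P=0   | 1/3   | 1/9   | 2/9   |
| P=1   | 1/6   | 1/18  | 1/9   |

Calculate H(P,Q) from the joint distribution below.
H(P,Q) = -Σ P(P,Q) log₂ P(P,Q), summed over the non-zero cells:
H(P,Q) = -[(1/3)·log₂(1/3) + (1/9)·log₂(1/9) + (2/9)·log₂(2/9) + (1/6)·log₂(1/6) + (1/18)·log₂(1/18) + (1/9)·log₂(1/9)]
  = 0.5283 + 0.3522 + 0.4822 + 0.4308 + 0.2317 + 0.3522
  = 2.3774 bits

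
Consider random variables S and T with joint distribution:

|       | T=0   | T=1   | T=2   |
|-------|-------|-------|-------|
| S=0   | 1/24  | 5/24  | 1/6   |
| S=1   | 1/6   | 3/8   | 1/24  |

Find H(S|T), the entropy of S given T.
Marginal P(T) (column sums):
  P(T=0) = 1/24 + 1/6 = 5/24
  P(T=1) = 5/24 + 3/8 = 7/12
  P(T=2) = 1/6 + 1/24 = 5/24

H(S|T) = -Σ P(S,T)·log₂ P(S|T), where P(S|T) = P(S,T) / P(T)
  (S=0,T=0): P(S|T) = (1/24)/(5/24) = 1/5;  -(1/24)·log₂(1/5) = 0.0967
  (S=0,T=1): P(S|T) = (5/24)/(7/12) = 5/14;  -(5/24)·log₂(5/14) = 0.3095
  (S=0,T=2): P(S|T) = (1/6)/(5/24) = 4/5;  -(1/6)·log₂(4/5) = 0.0537
  (S=1,T=0): P(S|T) = (1/6)/(5/24) = 4/5;  -(1/6)·log₂(4/5) = 0.0537
  (S=1,T=1): P(S|T) = (3/8)/(7/12) = 9/14;  -(3/8)·log₂(9/14) = 0.2390
  (S=1,T=2): P(S|T) = (1/24)/(5/24) = 1/5;  -(1/24)·log₂(1/5) = 0.0967
H(S|T) = 0.0967 + 0.3095 + 0.0537 + 0.0537 + 0.2390 + 0.0967
  = 0.8493 bits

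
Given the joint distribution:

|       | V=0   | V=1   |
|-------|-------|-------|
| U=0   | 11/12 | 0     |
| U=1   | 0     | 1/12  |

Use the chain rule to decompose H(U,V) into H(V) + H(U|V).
By the chain rule: H(U,V) = H(V) + H(U|V)

Marginal P(V) (column sums):
  P(V=0) = 11/12 + 0 = 11/12
  P(V=1) = 0 + 1/12 = 1/12
H(V) = -[(11/12)·log₂(11/12) + (1/12)·log₂(1/12)]
  = 0.1151 + 0.2987
  = 0.4138 bits
H(U|V) = -Σ P(U,V)·log₂ P(U|V), where P(U|V) = P(U,V) / P(V)
  (cells with P(U,V) = 0 contribute 0)
  (U=0,V=0): P(U|V) = (11/12)/(11/12) = 1;  -(11/12)·log₂(1) = 0.0000
  (U=1,V=1): P(U|V) = (1/12)/(1/12) = 1;  -(1/12)·log₂(1) = 0.0000
H(U|V) = 0.0000 + 0.0000
  = 0.0000 bits

H(U,V) = H(V) + H(U|V) = 0.4138 + 0.0000 = 0.4138 bits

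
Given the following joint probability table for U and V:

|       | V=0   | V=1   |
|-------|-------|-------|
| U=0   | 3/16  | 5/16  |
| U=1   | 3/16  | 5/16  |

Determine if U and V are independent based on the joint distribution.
Marginal P(U) (row sums):
  P(U=0) = 3/16 + 5/16 = 1/2
  P(U=1) = 3/16 + 5/16 = 1/2
Marginal P(V) (column sums):
  P(V=0) = 3/16 + 3/16 = 3/8
  P(V=1) = 5/16 + 5/16 = 5/8

U and V are independent iff P(U=i,V=j) = P(U=i)·P(V=j) for every cell.
  P(U=0)·P(V=0) = 1/2 × 3/8 = 3/16 = P(U=0,V=0) ✓
  P(U=0)·P(V=1) = 1/2 × 5/8 = 5/16 = P(U=0,V=1) ✓
  P(U=1)·P(V=0) = 1/2 × 3/8 = 3/16 = P(U=1,V=0) ✓
  P(U=1)·P(V=1) = 1/2 × 5/8 = 5/16 = P(U=1,V=1) ✓

Yes, U and V are independent: every cell factors, so I(U;V) = 0 bits.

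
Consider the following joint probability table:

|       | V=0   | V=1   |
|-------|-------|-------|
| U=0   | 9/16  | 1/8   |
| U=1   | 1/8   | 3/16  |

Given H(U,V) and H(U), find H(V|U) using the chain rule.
From the chain rule: H(U,V) = H(U) + H(V|U)
Therefore: H(V|U) = H(U,V) - H(U)

H(U,V) = -[(9/16)·log₂(9/16) + (1/8)·log₂(1/8) + (1/8)·log₂(1/8) + (3/16)·log₂(3/16)]
  = 0.4669 + 0.3750 + 0.3750 + 0.4528
  = 1.6697 bits
Marginal P(U) (row sums):
  P(U=0) = 9/16 + 1/8 = 11/16
  P(U=1) = 1/8 + 3/16 = 5/16
H(U) = -[(11/16)·log₂(11/16) + (5/16)·log₂(5/16)]
  = 0.3716 + 0.5244
  = 0.8960 bits

H(V|U) = 1.6697 - 0.8960 = 0.7737 bits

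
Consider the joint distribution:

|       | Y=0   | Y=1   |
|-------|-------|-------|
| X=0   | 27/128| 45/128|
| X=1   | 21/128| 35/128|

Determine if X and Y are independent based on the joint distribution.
Marginal P(X) (row sums):
  P(X=0) = 27/128 + 45/128 = 9/16
  P(X=1) = 21/128 + 35/128 = 7/16
Marginal P(Y) (column sums):
  P(Y=0) = 27/128 + 21/128 = 3/8
  P(Y=1) = 45/128 + 35/128 = 5/8

X and Y are independent iff P(X=i,Y=j) = P(X=i)·P(Y=j) for every cell.
  P(X=0)·P(Y=0) = 9/16 × 3/8 = 27/128 = P(X=0,Y=0) ✓
  P(X=0)·P(Y=1) = 9/16 × 5/8 = 45/128 = P(X=0,Y=1) ✓
  P(X=1)·P(Y=0) = 7/16 × 3/8 = 21/128 = P(X=1,Y=0) ✓
  P(X=1)·P(Y=1) = 7/16 × 5/8 = 35/128 = P(X=1,Y=1) ✓

Yes, X and Y are independent: every cell factors, so I(X;Y) = 0 bits.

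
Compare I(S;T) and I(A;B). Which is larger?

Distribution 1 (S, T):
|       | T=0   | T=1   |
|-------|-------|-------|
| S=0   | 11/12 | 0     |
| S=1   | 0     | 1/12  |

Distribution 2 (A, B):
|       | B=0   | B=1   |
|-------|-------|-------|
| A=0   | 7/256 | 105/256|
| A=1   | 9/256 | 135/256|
Distribution 1 (S, T):
Marginal P(S) (row sums):
  P(S=0) = 11/12 + 0 = 11/12
  P(S=1) = 0 + 1/12 = 1/12
Marginal P(T) (column sums):
  P(T=0) = 11/12 + 0 = 11/12
  P(T=1) = 0 + 1/12 = 1/12

H(S) = -[(11/12)·log₂(11/12) + (1/12)·log₂(1/12)]
  = 0.1151 + 0.2987
  = 0.4138 bits
H(T) = -[(11/12)·log₂(11/12) + (1/12)·log₂(1/12)]
  = 0.1151 + 0.2987
  = 0.4138 bits
H(S,T) = -[(11/12)·log₂(11/12) + (1/12)·log₂(1/12)]
  = 0.1151 + 0.2987
  = 0.4138 bits

I(S;T) = H(S) + H(T) - H(S,T)
  = 0.4138 + 0.4138 - 0.4138
  = 0.4138 bits

Distribution 2 (A, B):
Marginal P(A) (row sums):
  P(A=0) = 7/256 + 105/256 = 7/16
  P(A=1) = 9/256 + 135/256 = 9/16
Marginal P(B) (column sums):
  P(B=0) = 7/256 + 9/256 = 1/16
  P(B=1) = 105/256 + 135/256 = 15/16

H(A) = -[(7/16)·log₂(7/16) + (9/16)·log₂(9/16)]
  = 0.5218 + 0.4669
  = 0.9887 bits
H(B) = -[(1/16)·log₂(1/16) + (15/16)·log₂(15/16)]
  = 0.2500 + 0.0873
  = 0.3373 bits
H(A,B) = -[(7/256)·log₂(7/256) + (105/256)·log₂(105/256) + (9/256)·log₂(9/256) + (135/256)·log₂(135/256)]
  = 0.1420 + 0.5274 + 0.1698 + 0.4868
  = 1.3260 bits

I(A;B) = H(A) + H(B) - H(A,B)
  = 0.9887 + 0.3373 - 1.3260
  = 0.0000 bits

I(S;T) = 0.4138 bits > I(A;B) = 0.0000 bits, so (S, T) has the higher mutual information (stronger dependence).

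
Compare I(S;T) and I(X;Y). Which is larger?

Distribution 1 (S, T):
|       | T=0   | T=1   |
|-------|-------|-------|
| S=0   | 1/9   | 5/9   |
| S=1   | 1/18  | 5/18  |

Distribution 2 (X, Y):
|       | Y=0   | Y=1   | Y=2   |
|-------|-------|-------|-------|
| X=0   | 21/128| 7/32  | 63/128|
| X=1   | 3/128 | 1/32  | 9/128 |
Distribution 1 (S, T):
Marginal P(S) (row sums):
  P(S=0) = 1/9 + 5/9 = 2/3
  P(S=1) = 1/18 + 5/18 = 1/3
Marginal P(T) (column sums):
  P(T=0) = 1/9 + 1/18 = 1/6
  P(T=1) = 5/9 + 5/18 = 5/6

H(S) = -[(2/3)·log₂(2/3) + (1/3)·log₂(1/3)]
  = 0.3900 + 0.5283
  = 0.9183 bits
H(T) = -[(1/6)·log₂(1/6) + (5/6)·log₂(5/6)]
  = 0.4308 + 0.2192
  = 0.6500 bits
H(S,T) = -[(1/9)·log₂(1/9) + (5/9)·log₂(5/9) + (1/18)·log₂(1/18) + (5/18)·log₂(5/18)]
  = 0.3522 + 0.4711 + 0.2317 + 0.5133
  = 1.5683 bits

I(S;T) = H(S) + H(T) - H(S,T)
  = 0.9183 + 0.6500 - 1.5683
  = 0.0000 bits

Distribution 2 (X, Y):
Marginal P(X) (row sums):
  P(X=0) = 21/128 + 7/32 + 63/128 = 7/8
  P(X=1) = 3/128 + 1/32 + 9/128 = 1/8
Marginal P(Y) (column sums):
  P(Y=0) = 21/128 + 3/128 = 3/16
  P(Y=1) = 7/32 + 1/32 = 1/4
  P(Y=2) = 63/128 + 9/128 = 9/16

H(X) = -[(7/8)·log₂(7/8) + (1/8)·log₂(1/8)]
  = 0.1686 + 0.3750
  = 0.5436 bits
H(Y) = -[(3/16)·log₂(3/16) + (1/4)·log₂(1/4) + (9/16)·log₂(9/16)]
  = 0.4528 + 0.5000 + 0.4669
  = 1.4197 bits
H(X,Y) = -[(21/128)·log₂(21/128) + (7/32)·log₂(7/32) + (63/128)·log₂(63/128) + (3/128)·log₂(3/128) + (1/32)·log₂(1/32) + (9/128)·log₂(9/128)]
  = 0.4278 + 0.4796 + 0.5034 + 0.1269 + 0.1563 + 0.2693
  = 1.9633 bits

I(X;Y) = H(X) + H(Y) - H(X,Y)
  = 0.5436 + 1.4197 - 1.9633
  = 0.0000 bits

Both joint tables factor as the product of their marginals, so I(S;T) = I(X;Y) = 0 bits: neither is larger (both pairs are independent).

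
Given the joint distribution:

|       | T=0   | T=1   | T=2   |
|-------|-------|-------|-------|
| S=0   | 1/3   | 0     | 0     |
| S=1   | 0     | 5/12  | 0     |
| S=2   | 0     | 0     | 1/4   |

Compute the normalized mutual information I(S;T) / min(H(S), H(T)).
Marginal P(S) (row sums):
  P(S=0) = 1/3 + 0 + 0 = 1/3
  P(S=1) = 0 + 5/12 + 0 = 5/12
  P(S=2) = 0 + 0 + 1/4 = 1/4
Marginal P(T) (column sums):
  P(T=0) = 1/3 + 0 + 0 = 1/3
  P(T=1) = 0 + 5/12 + 0 = 5/12
  P(T=2) = 0 + 0 + 1/4 = 1/4

H(S) = -[(1/3)·log₂(1/3) + (5/12)·log₂(5/12) + (1/4)·log₂(1/4)]
  = 0.5283 + 0.5263 + 0.5000
  = 1.5546 bits
H(T) = -[(1/3)·log₂(1/3) + (5/12)·log₂(5/12) + (1/4)·log₂(1/4)]
  = 0.5283 + 0.5263 + 0.5000
  = 1.5546 bits
H(S,T) = -[(1/3)·log₂(1/3) + (5/12)·log₂(5/12) + (1/4)·log₂(1/4)]
  = 0.5283 + 0.5263 + 0.5000
  = 1.5546 bits

I(S;T) = H(S) + H(T) - H(S,T)
  = 1.5546 + 1.5546 - 1.5546
  = 1.5546 bits

min(H(S), H(T)) = min(1.5546, 1.5546) = 1.5546 bits
Normalized MI = 1.5546 / 1.5546 = 1.0000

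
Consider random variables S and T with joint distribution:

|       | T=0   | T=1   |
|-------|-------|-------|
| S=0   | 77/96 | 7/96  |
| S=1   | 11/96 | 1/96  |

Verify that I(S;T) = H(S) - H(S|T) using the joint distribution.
Left side, from I(S;T) = H(S) + H(T) - H(S,T):
Marginal P(S) (row sums):
  P(S=0) = 77/96 + 7/96 = 7/8
  P(S=1) = 11/96 + 1/96 = 1/8
Marginal P(T) (column sums):
  P(T=0) = 77/96 + 11/96 = 11/12
  P(T=1) = 7/96 + 1/96 = 1/12

H(S) = -[(7/8)·log₂(7/8) + (1/8)·log₂(1/8)]
  = 0.1686 + 0.3750
  = 0.5436 bits
H(T) = -[(11/12)·log₂(11/12) + (1/12)·log₂(1/12)]
  = 0.1151 + 0.2987
  = 0.4138 bits
H(S,T) = -[(77/96)·log₂(77/96) + (7/96)·log₂(7/96) + (11/96)·log₂(11/96) + (1/96)·log₂(1/96)]
  = 0.2552 + 0.2755 + 0.3581 + 0.0686
  = 0.9574 bits

I(S;T) = H(S) + H(T) - H(S,T)
  = 0.5436 + 0.4138 - 0.9574
  = 0.0000 bits

Right side, with H(S|T) computed directly from the conditional probabilities:
H(S|T) = -Σ P(S,T)·log₂ P(S|T), where P(S|T) = P(S,T) / P(T)
  (S=0,T=0): P(S|T) = (77/96)/(11/12) = 7/8;  -(77/96)·log₂(7/8) = 0.1545
  (S=0,T=1): P(S|T) = (7/96)/(1/12) = 7/8;  -(7/96)·log₂(7/8) = 0.0140
  (S=1,T=0): P(S|T) = (11/96)/(11/12) = 1/8;  -(11/96)·log₂(1/8) = 0.3438
  (S=1,T=1): P(S|T) = (1/96)/(1/12) = 1/8;  -(1/96)·log₂(1/8) = 0.0313
H(S|T) = 0.1545 + 0.0140 + 0.3438 + 0.0313
  = 0.5436 bits
H(S) - H(S|T) = 0.5436 - 0.5436 = 0.0000 bits

Both sides equal 0.0000 bits, so I(S;T) = H(S) - H(S|T) ✓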